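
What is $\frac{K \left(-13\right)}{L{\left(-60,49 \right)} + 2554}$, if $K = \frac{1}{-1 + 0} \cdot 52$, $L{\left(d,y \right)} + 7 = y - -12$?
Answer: $\frac{169}{652} \approx 0.2592$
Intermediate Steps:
$L{\left(d,y \right)} = 5 + y$ ($L{\left(d,y \right)} = -7 + \left(y - -12\right) = -7 + \left(y + 12\right) = -7 + \left(12 + y\right) = 5 + y$)
$K = -52$ ($K = \frac{1}{-1} \cdot 52 = \left(-1\right) 52 = -52$)
$\frac{K \left(-13\right)}{L{\left(-60,49 \right)} + 2554} = \frac{\left(-52\right) \left(-13\right)}{\left(5 + 49\right) + 2554} = \frac{676}{54 + 2554} = \frac{676}{2608} = 676 \cdot \frac{1}{2608} = \frac{169}{652}$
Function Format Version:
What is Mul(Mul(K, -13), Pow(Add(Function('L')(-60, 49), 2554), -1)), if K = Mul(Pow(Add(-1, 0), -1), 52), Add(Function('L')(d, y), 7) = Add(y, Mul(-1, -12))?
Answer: Rational(169, 652) ≈ 0.25920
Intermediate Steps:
Function('L')(d, y) = Add(5, y) (Function('L')(d, y) = Add(-7, Add(y, Mul(-1, -12))) = Add(-7, Add(y, 12)) = Add(-7, Add(12, y)) = Add(5, y))
K = -52 (K = Mul(Pow(-1, -1), 52) = Mul(-1, 52) = -52)
Mul(Mul(K, -13), Pow(Add(Function('L')(-60, 49), 2554), -1)) = Mul(Mul(-52, -13), Pow(Add(Add(5, 49), 2554), -1)) = Mul(676, Pow(Add(54, 2554), -1)) = Mul(676, Pow(2608, -1)) = Mul(676, Rational(1, 2608)) = Rational(169, 652)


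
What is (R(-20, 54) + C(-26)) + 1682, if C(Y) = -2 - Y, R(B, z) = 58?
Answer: 1764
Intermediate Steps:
(R(-20, 54) + C(-26)) + 1682 = (58 + (-2 - 1*(-26))) + 1682 = (58 + (-2 + 26)) + 1682 = (58 + 24) + 1682 = 82 + 1682 = 1764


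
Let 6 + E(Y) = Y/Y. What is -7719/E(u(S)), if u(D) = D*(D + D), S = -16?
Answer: 7719/5 ≈ 1543.8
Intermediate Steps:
u(D) = 2*D² (u(D) = D*(2*D) = 2*D²)
E(Y) = -5 (E(Y) = -6 + Y/Y = -6 + 1 = -5)
-7719/E(u(S)) = -7719/(-5) = -7719*(-⅕) = 7719/5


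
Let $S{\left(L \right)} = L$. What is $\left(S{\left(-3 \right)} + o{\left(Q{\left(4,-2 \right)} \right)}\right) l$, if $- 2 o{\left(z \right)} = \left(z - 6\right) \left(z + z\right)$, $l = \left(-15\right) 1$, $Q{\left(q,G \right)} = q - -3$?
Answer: $150$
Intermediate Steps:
$Q{\left(q,G \right)} = 3 + q$ ($Q{\left(q,G \right)} = q + 3 = 3 + q$)
$l = -15$
$o{\left(z \right)} = - z \left(-6 + z\right)$ ($o{\left(z \right)} = - \frac{\left(z - 6\right) \left(z + z\right)}{2} = - \frac{\left(-6 + z\right) 2 z}{2} = - \frac{2 z \left(-6 + z\right)}{2} = - z \left(-6 + z\right)$)
$\left(S{\left(-3 \right)} + o{\left(Q{\left(4,-2 \right)} \right)}\right) l = \left(-3 + \left(3 + 4\right) \left(6 - \left(3 + 4\right)\right)\right) \left(-15\right) = \left(-3 + 7 \left(6 - 7\right)\right) \left(-15\right) = \left(-3 + 7 \left(-1\right)\right) \left(-15\right) = \left(-3 - 7\right) \left(-15\right) = \left(-10\right) \left(-15\right) = 150$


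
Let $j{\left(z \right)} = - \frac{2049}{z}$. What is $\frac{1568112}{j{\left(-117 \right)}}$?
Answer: $\frac{61156368}{683} \approx 89541.0$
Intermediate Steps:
$\frac{1568112}{j{\left(-117 \right)}} = \frac{1568112}{\left(-2049\right) \frac{1}{-117}} = \frac{1568112}{\left(-2049\right) \left(- \frac{1}{117}\right)} = \frac{1568112}{\frac{683}{39}} = 1568112 \cdot \frac{39}{683} = \frac{61156368}{683}$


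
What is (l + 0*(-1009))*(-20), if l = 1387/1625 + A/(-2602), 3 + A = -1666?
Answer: -12642198/422825 ≈ -29.899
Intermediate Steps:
A = -1669 (A = -3 - 1666 = -1669)
l = 6321099/4228250 (l = 1387/1625 - 1669/(-2602) = 1387*(1/1625) - 1669*(-1/2602) = 1387/1625 + 1669/2602 = 6321099/4228250 ≈ 1.4950)
(l + 0*(-1009))*(-20) = (6321099/4228250 + 0*(-1009))*(-20) = (6321099/4228250 + 0)*(-20) = (6321099/4228250)*(-20) = -12642198/422825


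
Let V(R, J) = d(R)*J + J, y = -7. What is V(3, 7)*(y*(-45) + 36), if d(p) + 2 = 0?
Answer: -2457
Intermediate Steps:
d(p) = -2 (d(p) = -2 + 0 = -2)
V(R, J) = -J (V(R, J) = -2*J + J = -J)
V(3, 7)*(y*(-45) + 36) = (-1*7)*(-7*(-45) + 36) = -7*(315 + 36) = -7*351 = -2457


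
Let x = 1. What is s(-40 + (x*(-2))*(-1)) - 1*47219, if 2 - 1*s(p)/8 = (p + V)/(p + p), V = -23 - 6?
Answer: -896991/19 ≈ -47210.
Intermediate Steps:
V = -29
s(p) = 16 - 4*(-29 + p)/p (s(p) = 16 - 8*(p - 29)/(p + p) = 16 - 8*(-29 + p)/(2*p) = 16 - 8*(-29 + p)*1/(2*p) = 16 - 4*(-29 + p)/p)
s(-40 + (x*(-2))*(-1)) - 1*47219 = (12 + 116/(-40 + (1*(-2))*(-1))) - 1*47219 = (12 + 116/(-40 - 2*(-1))) - 47219 = (12 + 116/(-40 + 2)) - 47219 = (12 + 116/(-38)) - 47219 = (12 + 116*(-1/38)) - 47219 = (12 - 58/19) - 47219 = 170/19 - 47219 = -896991/19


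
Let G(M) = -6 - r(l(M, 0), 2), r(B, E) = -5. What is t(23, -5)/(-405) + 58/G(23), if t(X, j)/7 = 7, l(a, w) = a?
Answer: -23539/405 ≈ -58.121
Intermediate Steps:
t(X, j) = 49 (t(X, j) = 7*7 = 49)
G(M) = -1 (G(M) = -6 - 1*(-5) = -6 + 5 = -1)
t(23, -5)/(-405) + 58/G(23) = 49/(-405) + 58/(-1) = 49*(-1/405) + 58*(-1) = -49/405 - 58 = -23539/405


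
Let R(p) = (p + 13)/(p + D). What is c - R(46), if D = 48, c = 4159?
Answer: 390887/94 ≈ 4158.4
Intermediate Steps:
R(p) = (13 + p)/(48 + p) (R(p) = (p + 13)/(p + 48) = (13 + p)/(48 + p))
c - R(46) = 4159 - (13 + 46)/(48 + 46) = 4159 - 59/94 = 390887/94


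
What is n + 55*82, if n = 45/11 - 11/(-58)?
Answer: 2880111/638 ≈ 4514.3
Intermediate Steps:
n = 2731/638 (n = 45*(1/11) - 11*(-1/58) = 45/11 + 11/58 = 2731/638 ≈ 4.2806)
n + 55*82 = 2731/638 + 55*82 = 2731/638 + 4510 = 2880111/638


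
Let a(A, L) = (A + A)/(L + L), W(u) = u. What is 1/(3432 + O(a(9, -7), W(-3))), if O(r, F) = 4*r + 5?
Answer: 7/24023 ≈ 0.00029139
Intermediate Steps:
a(A, L) = A/L (a(A, L) = (2*A)/((2*L)) = (2*A)*(1/(2*L)) = A/L)
O(r, F) = 5 + 4*r
1/(3432 + O(a(9, -7), W(-3))) = 1/(3432 + (5 + 4*(9/(-7)))) = 1/(3432 + (5 + 4*(9*(-⅐)))) = 1/(3432 + (5 + 4*(-9/7))) = 1/(3432 + (5 - 36/7)) = 1/(3432 - ⅐) = 1/(24023/7) = 7/24023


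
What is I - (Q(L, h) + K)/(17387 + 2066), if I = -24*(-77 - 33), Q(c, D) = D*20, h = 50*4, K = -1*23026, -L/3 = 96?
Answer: 7339278/2779 ≈ 2641.0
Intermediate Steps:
L = -288 (L = -3*96 = -288)
K = -23026
h = 200
Q(c, D) = 20*D
I = 2640 (I = -24*(-110) = 2640)
I - (Q(L, h) + K)/(17387 + 2066) = 2640 - (20*200 - 23026)/(17387 + 2066) = 2640 - (4000 - 23026)/19453 = 2640 - (-19026)/19453 = 2640 - 1*(-2718/2779) = 2640 + 2718/2779 = 7339278/2779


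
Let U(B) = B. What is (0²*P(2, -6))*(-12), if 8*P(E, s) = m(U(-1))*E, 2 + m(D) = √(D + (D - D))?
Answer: 0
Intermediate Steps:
m(D) = -2 + √D (m(D) = -2 + √(D + (D - D)) = -2 + √(D + 0) = -2 + √D)
P(E, s) = E*(-2 + I)/8 (P(E, s) = ((-2 + √(-1))*E)/8 = ((-2 + I)*E)/8 = (E*(-2 + I))/8 = E*(-2 + I)/8)
(0²*P(2, -6))*(-12) = (0²*((⅛)*2*(-2 + I)))*(-12) = (0*(-½ + I/4))*(-12) = 0*(-12) = 0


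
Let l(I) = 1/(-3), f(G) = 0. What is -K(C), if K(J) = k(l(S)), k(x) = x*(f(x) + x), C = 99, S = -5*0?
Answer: -⅑ ≈ -0.11111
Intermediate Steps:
S = 0
l(I) = -⅓
k(x) = x² (k(x) = x*(0 + x) = x*x = x²)
K(J) = ⅑ (K(J) = (-⅓)² = ⅑)
-K(C) = -1*⅑ = -⅑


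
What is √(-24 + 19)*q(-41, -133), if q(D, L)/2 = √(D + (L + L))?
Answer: -2*√1535 ≈ -78.358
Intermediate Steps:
q(D, L) = 2*√(D + 2*L) (q(D, L) = 2*√(D + (L + L)) = 2*√(D + 2*L))
√(-24 + 19)*q(-41, -133) = √(-24 + 19)*(2*√(-41 + 2*(-133))) = √(-5)*(2*√(-41 - 266)) = (I*√5)*(2*√(-307)) = (I*√5)*(2*(I*√307)) = (I*√5)*(2*I*√307) = -2*√1535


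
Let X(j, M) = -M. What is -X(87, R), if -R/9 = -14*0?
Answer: 0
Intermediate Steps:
R = 0 (R = -(-126)*0 = -9*0 = 0)
-X(87, R) = -(-1)*0 = -1*0 = 0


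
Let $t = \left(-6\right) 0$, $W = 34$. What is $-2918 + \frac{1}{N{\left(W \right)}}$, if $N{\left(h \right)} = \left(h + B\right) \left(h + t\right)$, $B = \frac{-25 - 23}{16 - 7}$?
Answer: $- \frac{8532229}{2924} \approx -2918.0$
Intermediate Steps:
$t = 0$
$B = - \frac{16}{3}$ ($B = - \frac{48}{9} = \left(-48\right) \frac{1}{9} = - \frac{16}{3} \approx -5.3333$)
$N{\left(h \right)} = h \left(- \frac{16}{3} + h\right)$ ($N{\left(h \right)} = \left(h - \frac{16}{3}\right) \left(h + 0\right) = \left(- \frac{16}{3} + h\right) h = h \left(- \frac{16}{3} + h\right)$)
$-2918 + \frac{1}{N{\left(W \right)}} = -2918 + \frac{1}{\frac{1}{3} \cdot 34 \left(-16 + 3 \cdot 34\right)} = -2918 + \frac{1}{\frac{1}{3} \cdot 34 \left(-16 + 102\right)} = -2918 + \frac{1}{\frac{1}{3} \cdot 34 \cdot 86} = -2918 + \frac{1}{\frac{2924}{3}} = -2918 + \frac{3}{2924} = - \frac{8532229}{2924}$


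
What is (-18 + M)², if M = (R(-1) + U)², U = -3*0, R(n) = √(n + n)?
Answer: 400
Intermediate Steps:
R(n) = √2*√n (R(n) = √(2*n) = √2*√n)
U = 0
M = -2 (M = (√2*√(-1) + 0)² = (√2*I + 0)² = (I*√2 + 0)² = (I*√2)² = -2)
(-18 + M)² = (-18 - 2)² = (-20)² = 400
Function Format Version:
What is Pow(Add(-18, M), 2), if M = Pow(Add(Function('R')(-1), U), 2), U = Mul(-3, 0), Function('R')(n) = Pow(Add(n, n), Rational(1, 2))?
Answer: 400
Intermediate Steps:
Function('R')(n) = Mul(Pow(2, Rational(1, 2)), Pow(n, Rational(1, 2))) (Function('R')(n) = Pow(Mul(2, n), Rational(1, 2)) = Mul(Pow(2, Rational(1, 2)), Pow(n, Rational(1, 2))))
U = 0
M = -2 (M = Pow(Add(Mul(Pow(2, Rational(1, 2)), Pow(-1, Rational(1, 2))), 0), 2) = Pow(Add(Mul(Pow(2, Rational(1, 2)), I), 0), 2) = Pow(Add(Mul(I, Pow(2, Rational(1, 2))), 0), 2) = Pow(Mul(I, Pow(2, Rational(1, 2))), 2) = -2)
Pow(Add(-18, M), 2) = Pow(Add(-18, -2), 2) = Pow(-20, 2) = 400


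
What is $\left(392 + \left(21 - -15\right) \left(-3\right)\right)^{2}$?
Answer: $80656$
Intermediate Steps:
$\left(392 + \left(21 - -15\right) \left(-3\right)\right)^{2} = \left(392 + \left(21 + 15\right) \left(-3\right)\right)^{2} = \left(392 + 36 \left(-3\right)\right)^{2} = \left(392 - 108\right)^{2} = 284^{2} = 80656$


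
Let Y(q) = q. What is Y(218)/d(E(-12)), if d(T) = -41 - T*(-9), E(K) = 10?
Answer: 218/49 ≈ 4.4490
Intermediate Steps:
d(T) = -41 + 9*T (d(T) = -41 - (-9)*T = -41 + 9*T)
Y(218)/d(E(-12)) = 218/(-41 + 9*10) = 218/(-41 + 90) = 218/49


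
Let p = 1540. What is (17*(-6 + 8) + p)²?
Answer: 2477476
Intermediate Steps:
(17*(-6 + 8) + p)² = (17*(-6 + 8) + 1540)² = (17*2 + 1540)² = (34 + 1540)² = 1574² = 2477476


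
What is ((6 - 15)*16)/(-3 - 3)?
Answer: 24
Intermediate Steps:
((6 - 15)*16)/(-3 - 3) = (-9*16)/(-6) = -⅙*(-144) = 24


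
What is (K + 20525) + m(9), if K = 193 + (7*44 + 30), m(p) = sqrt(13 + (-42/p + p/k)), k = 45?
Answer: 21056 + 8*sqrt(30)/15 ≈ 21059.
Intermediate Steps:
m(p) = sqrt(13 - 42/p + p/45) (m(p) = sqrt(13 + (-42/p + p/45)) = sqrt(13 - 42/p + p/45))
K = 531 (K = 193 + (308 + 30) = 193 + 338 = 531)
(K + 20525) + m(9) = (531 + 20525) + sqrt(2925 - 9450/9 + 5*9)/15 = 21056 + sqrt(2925 - 9450*1/9 + 45)/15 = 21056 + sqrt(2925 - 1050 + 45)/15 = 21056 + sqrt(1920)/15 = 21056 + (8*sqrt(30))/15 = 21056 + 8*sqrt(30)/15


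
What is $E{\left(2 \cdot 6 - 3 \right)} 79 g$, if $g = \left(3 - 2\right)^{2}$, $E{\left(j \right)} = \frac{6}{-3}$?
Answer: $-158$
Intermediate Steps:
$E{\left(j \right)} = -2$ ($E{\left(j \right)} = 6 \left(- \frac{1}{3}\right) = -2$)
$g = 1$ ($g = 1^{2} = 1$)
$E{\left(2 \cdot 6 - 3 \right)} 79 g = \left(-2\right) 79 \cdot 1 = \left(-158\right) 1 = -158$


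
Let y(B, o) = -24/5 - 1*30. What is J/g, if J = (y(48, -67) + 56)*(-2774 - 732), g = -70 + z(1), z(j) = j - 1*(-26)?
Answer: 371636/215 ≈ 1728.5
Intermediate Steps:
y(B, o) = -174/5 (y(B, o) = -24*1/5 - 30 = -24/5 - 30 = -174/5)
z(j) = 26 + j (z(j) = j + 26 = 26 + j)
g = -43 (g = -70 + (26 + 1) = -70 + 27 = -43)
J = -371636/5 (J = (-174/5 + 56)*(-2774 - 732) = (106/5)*(-3506) = -371636/5 ≈ -74327.)
J/g = -371636/5/(-43) = -371636/5*(-1/43) = 371636/215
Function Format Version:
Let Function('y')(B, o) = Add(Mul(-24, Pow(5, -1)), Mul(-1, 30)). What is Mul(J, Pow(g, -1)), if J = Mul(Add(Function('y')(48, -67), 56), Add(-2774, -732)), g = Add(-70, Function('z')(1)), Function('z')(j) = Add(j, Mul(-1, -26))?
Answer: Rational(371636, 215) ≈ 1728.5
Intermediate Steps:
Function('y')(B, o) = Rational(-174, 5) (Function('y')(B, o) = Add(Mul(-24, Rational(1, 5)), -30) = Add(Rational(-24, 5), -30) = Rational(-174, 5))
Function('z')(j) = Add(26, j) (Function('z')(j) = Add(j, 26) = Add(26, j))
g = -43 (g = Add(-70, Add(26, 1)) = Add(-70, 27) = -43)
J = Rational(-371636, 5) (J = Mul(Add(Rational(-174, 5), 56), Add(-2774, -732)) = Mul(Rational(106, 5), -3506) = Rational(-371636, 5) ≈ -74327.)
Mul(J, Pow(g, -1)) = Mul(Rational(-371636, 5), Pow(-43, -1)) = Mul(Rational(-371636, 5), Rational(-1, 43)) = Rational(371636, 215)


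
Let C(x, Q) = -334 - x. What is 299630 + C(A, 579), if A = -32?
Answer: 299328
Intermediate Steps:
299630 + C(A, 579) = 299630 + (-334 - 1*(-32)) = 299630 + (-334 + 32) = 299630 - 302 = 299328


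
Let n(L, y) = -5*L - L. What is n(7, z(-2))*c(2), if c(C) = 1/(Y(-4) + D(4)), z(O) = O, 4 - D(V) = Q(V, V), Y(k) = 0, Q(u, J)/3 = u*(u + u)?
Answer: 21/46 ≈ 0.45652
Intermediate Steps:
Q(u, J) = 6*u² (Q(u, J) = 3*(u*(u + u)) = 3*(u*(2*u)) = 3*(2*u²) = 6*u²)
D(V) = 4 - 6*V²
c(C) = -1/92 (c(C) = 1/(0 + (4 - 6*4²)) = 1/(0 + (4 - 6*16)) = 1/(0 + (4 - 96)) = 1/(0 - 92) = 1/(-92) = -1/92)
n(L, y) = -6*L
n(7, z(-2))*c(2) = -6*7*(-1/92) = -42*(-1/92) = 21/46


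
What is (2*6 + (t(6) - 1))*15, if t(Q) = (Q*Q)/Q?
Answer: 255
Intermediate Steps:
t(Q) = Q (t(Q) = Q²/Q = Q)
(2*6 + (t(6) - 1))*15 = (2*6 + (6 - 1))*15 = (12 + 5)*15 = 17*15 = 255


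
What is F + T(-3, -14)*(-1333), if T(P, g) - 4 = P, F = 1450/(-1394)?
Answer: -929826/697 ≈ -1334.0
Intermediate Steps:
F = -725/697 (F = 1450*(-1/1394) = -725/697 ≈ -1.0402)
T(P, g) = 4 + P
F + T(-3, -14)*(-1333) = -725/697 + (4 - 3)*(-1333) = -725/697 + 1*(-1333) = -725/697 - 1333 = -929826/697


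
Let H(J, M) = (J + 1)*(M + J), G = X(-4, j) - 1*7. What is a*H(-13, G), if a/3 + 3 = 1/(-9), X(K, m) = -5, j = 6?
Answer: -2800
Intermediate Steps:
G = -12 (G = -5 - 1*7 = -5 - 7 = -12)
a = -28/3 (a = -9 + 3/(-9) = -9 + 3*(-1/9) = -9 - 1/3 = -28/3 ≈ -9.3333)
H(J, M) = (1 + J)*(J + M)
a*H(-13, G) = -28*(-13 - 12 + (-13)**2 - 13*(-12))/3 = -28*(-13 - 12 + 169 + 156)/3 = -28/3*300 = -2800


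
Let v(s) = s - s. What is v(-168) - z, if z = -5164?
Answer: 5164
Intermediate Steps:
v(s) = 0
v(-168) - z = 0 - 1*(-5164) = 0 + 5164 = 5164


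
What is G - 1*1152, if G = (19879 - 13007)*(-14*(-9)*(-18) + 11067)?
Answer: 60465576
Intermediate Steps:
G = 60466728 (G = 6872*(126*(-18) + 11067) = 6872*(-2268 + 11067) = 6872*8799 = 60466728)
G - 1*1152 = 60466728 - 1*1152 = 60466728 - 1152 = 60465576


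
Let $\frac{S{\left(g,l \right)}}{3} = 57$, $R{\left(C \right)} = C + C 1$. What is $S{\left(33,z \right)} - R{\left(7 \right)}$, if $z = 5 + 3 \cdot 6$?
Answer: $157$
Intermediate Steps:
$z = 23$ ($z = 5 + 18 = 23$)
$R{\left(C \right)} = 2 C$ ($R{\left(C \right)} = C + C = 2 C$)
$S{\left(g,l \right)} = 171$ ($S{\left(g,l \right)} = 3 \cdot 57 = 171$)
$S{\left(33,z \right)} - R{\left(7 \right)} = 171 - 2 \cdot 7 = 171 - 14 = 157$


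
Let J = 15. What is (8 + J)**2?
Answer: 529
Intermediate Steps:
(8 + J)**2 = (8 + 15)**2 = 23**2 = 529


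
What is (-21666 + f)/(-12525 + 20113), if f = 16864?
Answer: -343/542 ≈ -0.63284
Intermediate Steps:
(-21666 + f)/(-12525 + 20113) = (-21666 + 16864)/(-12525 + 20113) = -4802/7588 = -4802*1/7588 = -343/542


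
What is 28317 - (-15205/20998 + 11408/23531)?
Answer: 13991659456017/494103938 ≈ 28317.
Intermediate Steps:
28317 - (-15205/20998 + 11408/23531) = 28317 - 1*(-118243671/494103938) = 28317 + 118243671/494103938 = 13991659456017/494103938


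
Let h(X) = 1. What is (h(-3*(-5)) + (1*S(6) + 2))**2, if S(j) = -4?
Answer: 1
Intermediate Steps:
(h(-3*(-5)) + (1*S(6) + 2))**2 = (1 + (1*(-4) + 2))**2 = (1 + (-4 + 2))**2 = (1 - 2)**2 = (-1)**2 = 1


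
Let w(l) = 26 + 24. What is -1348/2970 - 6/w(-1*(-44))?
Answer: -4261/7425 ≈ -0.57387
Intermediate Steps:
w(l) = 50
-1348/2970 - 6/w(-1*(-44)) = -1348/2970 - 6/50 = -1348*1/2970 - 6*1/50 = -674/1485 - 3/25 = -4261/7425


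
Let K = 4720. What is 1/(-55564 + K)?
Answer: -1/50844 ≈ -1.9668e-5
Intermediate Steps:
1/(-55564 + K) = 1/(-55564 + 4720) = 1/(-50844) = -1/50844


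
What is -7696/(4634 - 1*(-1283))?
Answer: -7696/5917 ≈ -1.3007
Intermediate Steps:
-7696/(4634 - 1*(-1283)) = -7696/(4634 + 1283) = -7696/5917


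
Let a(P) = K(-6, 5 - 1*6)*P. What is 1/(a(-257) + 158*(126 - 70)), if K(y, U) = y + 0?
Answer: 1/10390 ≈ 9.6246e-5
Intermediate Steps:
K(y, U) = y
a(P) = -6*P
1/(a(-257) + 158*(126 - 70)) = 1/(-6*(-257) + 158*(126 - 70)) = 1/(1542 + 158*56) = 1/(1542 + 8848) = 1/10390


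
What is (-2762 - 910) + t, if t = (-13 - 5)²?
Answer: -3348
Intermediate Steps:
t = 324 (t = (-18)² = 324)
(-2762 - 910) + t = (-2762 - 910) + 324 = -3672 + 324 = -3348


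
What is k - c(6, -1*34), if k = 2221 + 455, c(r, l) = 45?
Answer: 2631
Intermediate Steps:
k = 2676
k - c(6, -1*34) = 2676 - 1*45 = 2676 - 45 = 2631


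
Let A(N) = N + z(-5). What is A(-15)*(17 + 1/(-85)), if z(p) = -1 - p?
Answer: -15884/85 ≈ -186.87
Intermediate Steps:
A(N) = 4 + N (A(N) = N + (-1 - 1*(-5)) = N + (-1 + 5) = N + 4 = 4 + N)
A(-15)*(17 + 1/(-85)) = (4 - 15)*(17 + 1/(-85)) = -11*(17 - 1/85) = -11*1444/85 = -15884/85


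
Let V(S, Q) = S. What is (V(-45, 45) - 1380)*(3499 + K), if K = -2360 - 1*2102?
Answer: 1372275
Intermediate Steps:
K = -4462 (K = -2360 - 2102 = -4462)
(V(-45, 45) - 1380)*(3499 + K) = (-45 - 1380)*(3499 - 4462) = -1425*(-963) = 1372275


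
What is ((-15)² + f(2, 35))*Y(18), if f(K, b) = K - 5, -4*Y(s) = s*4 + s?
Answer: -4995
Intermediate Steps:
Y(s) = -5*s/4 (Y(s) = -(s*4 + s)/4 = -(4*s + s)/4 = -5*s/4)
f(K, b) = -5 + K
((-15)² + f(2, 35))*Y(18) = ((-15)² + (-5 + 2))*(-5/4*18) = (225 - 3)*(-45/2) = 222*(-45/2) = -4995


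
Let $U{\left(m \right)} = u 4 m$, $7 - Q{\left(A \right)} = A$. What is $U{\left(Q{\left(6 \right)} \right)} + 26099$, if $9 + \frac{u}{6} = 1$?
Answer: $25907$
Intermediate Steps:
$u = -48$ ($u = -54 + 6 \cdot 1 = -54 + 6 = -48$)
$Q{\left(A \right)} = 7 - A$
$U{\left(m \right)} = - 192 m$ ($U{\left(m \right)} = \left(-48\right) 4 m = - 192 m$)
$U{\left(Q{\left(6 \right)} \right)} + 26099 = - 192 \left(7 - 6\right) + 26099 = \left(-192\right) 1 + 26099 = -192 + 26099 = 25907$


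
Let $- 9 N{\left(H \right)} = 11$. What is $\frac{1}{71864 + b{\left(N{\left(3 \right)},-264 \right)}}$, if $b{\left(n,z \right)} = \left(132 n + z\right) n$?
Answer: $\frac{27}{1954364} \approx 1.3815 \cdot 10^{-5}$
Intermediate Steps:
$N{\left(H \right)} = - \frac{11}{9}$ ($N{\left(H \right)} = \left(- \frac{1}{9}\right) 11 = - \frac{11}{9}$)
$b{\left(n,z \right)} = n \left(z + 132 n\right)$ ($b{\left(n,z \right)} = \left(z + 132 n\right) n = n \left(z + 132 n\right)$)
$\frac{1}{71864 + b{\left(N{\left(3 \right)},-264 \right)}} = \frac{1}{71864 - \frac{11 \left(-264 + 132 \left(- \frac{11}{9}\right)\right)}{9}} = \frac{1}{71864 - \frac{11 \left(-264 - \frac{484}{3}\right)}{9}} = \frac{1}{71864 - - \frac{14036}{27}} = \frac{1}{71864 + \frac{14036}{27}} = \frac{1}{\frac{1954364}{27}} = \frac{27}{1954364}$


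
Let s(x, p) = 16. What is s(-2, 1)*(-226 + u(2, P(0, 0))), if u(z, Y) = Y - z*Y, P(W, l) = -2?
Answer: -3584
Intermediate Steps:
u(z, Y) = Y - Y*z
s(-2, 1)*(-226 + u(2, P(0, 0))) = 16*(-226 - 2*(1 - 1*2)) = 16*(-226 - 2*(1 - 2)) = 16*(-226 - 2*(-1)) = 16*(-226 + 2) = 16*(-224) = -3584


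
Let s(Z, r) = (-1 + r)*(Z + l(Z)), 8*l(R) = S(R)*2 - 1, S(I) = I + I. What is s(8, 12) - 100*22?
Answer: -16555/8 ≈ -2069.4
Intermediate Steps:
S(I) = 2*I
l(R) = -1/8 + R/2 (l(R) = ((2*R)*2 - 1)/8 = (4*R - 1)/8 = (-1 + 4*R)/8 = -1/8 + R/2)
s(Z, r) = (-1 + r)*(-1/8 + 3*Z/2) (s(Z, r) = (-1 + r)*(Z + (-1/8 + Z/2)) = (-1 + r)*(-1/8 + 3*Z/2))
s(8, 12) - 100*22 = (1/8 - 3/2*8 - 1/8*12 + (3/2)*8*12) - 100*22 = (1/8 - 12 - 3/2 + 144) - 2200 = 1045/8 - 2200 = -16555/8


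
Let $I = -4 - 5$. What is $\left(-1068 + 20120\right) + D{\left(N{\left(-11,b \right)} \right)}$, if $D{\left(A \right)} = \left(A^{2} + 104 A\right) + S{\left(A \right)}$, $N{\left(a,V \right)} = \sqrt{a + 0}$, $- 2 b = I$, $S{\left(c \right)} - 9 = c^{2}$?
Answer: $19039 + 104 i \sqrt{11} \approx 19039.0 + 344.93 i$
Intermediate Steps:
$S{\left(c \right)} = 9 + c^{2}$
$I = -9$
$b = \frac{9}{2}$ ($b = \left(- \frac{1}{2}\right) \left(-9\right) = \frac{9}{2} \approx 4.5$)
$N{\left(a,V \right)} = \sqrt{a}$
$D{\left(A \right)} = 9 + 2 A^{2} + 104 A$ ($D{\left(A \right)} = \left(A^{2} + 104 A\right) + \left(9 + A^{2}\right) = 9 + 2 A^{2} + 104 A$)
$\left(-1068 + 20120\right) + D{\left(N{\left(-11,b \right)} \right)} = \left(-1068 + 20120\right) + \left(9 + 2 \left(\sqrt{-11}\right)^{2} + 104 \sqrt{-11}\right) = 19052 + \left(9 + 2 \left(i \sqrt{11}\right)^{2} + 104 i \sqrt{11}\right) = 19052 + \left(9 + 2 \left(-11\right) + 104 i \sqrt{11}\right) = 19052 + \left(9 - 22 + 104 i \sqrt{11}\right) = 19052 - \left(13 - 104 i \sqrt{11}\right) = 19039 + 104 i \sqrt{11}$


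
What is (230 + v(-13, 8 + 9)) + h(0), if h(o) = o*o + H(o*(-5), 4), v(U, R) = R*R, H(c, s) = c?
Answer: 519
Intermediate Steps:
v(U, R) = R²
h(o) = o² - 5*o (h(o) = o*o + o*(-5) = o² - 5*o)
(230 + v(-13, 8 + 9)) + h(0) = (230 + (8 + 9)²) + 0*(-5 + 0) = (230 + 17²) + 0*(-5) = (230 + 289) + 0 = 519 + 0 = 519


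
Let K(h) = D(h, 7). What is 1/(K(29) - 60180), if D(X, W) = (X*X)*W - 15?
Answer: -1/54308 ≈ -1.8413e-5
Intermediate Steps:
D(X, W) = -15 + W*X² (D(X, W) = X²*W - 15 = W*X² - 15 = -15 + W*X²)
K(h) = -15 + 7*h²
1/(K(29) - 60180) = 1/((-15 + 7*29²) - 60180) = 1/((-15 + 7*841) - 60180) = 1/((-15 + 5887) - 60180) = 1/(5872 - 60180) = 1/(-54308) = -1/54308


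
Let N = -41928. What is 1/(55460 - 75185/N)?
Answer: 41928/2325402065 ≈ 1.8030e-5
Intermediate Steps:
1/(55460 - 75185/N) = 1/(55460 - 75185/(-41928)) = 1/(55460 - 75185*(-1/41928)) = 1/(55460 + 75185/41928) = 1/(2325402065/41928) = 41928/2325402065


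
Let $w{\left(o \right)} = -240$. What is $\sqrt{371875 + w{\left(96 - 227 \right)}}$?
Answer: $\sqrt{371635} \approx 609.62$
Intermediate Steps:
$\sqrt{371875 + w{\left(96 - 227 \right)}} = \sqrt{371875 - 240} = \sqrt{371635}$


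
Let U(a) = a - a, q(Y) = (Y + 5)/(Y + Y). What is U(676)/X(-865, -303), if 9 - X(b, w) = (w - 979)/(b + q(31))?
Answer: 0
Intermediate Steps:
q(Y) = (5 + Y)/(2*Y) (q(Y) = (5 + Y)/((2*Y)) = (5 + Y)*(1/(2*Y)) = (5 + Y)/(2*Y))
U(a) = 0
X(b, w) = 9 - (-979 + w)/(18/31 + b) (X(b, w) = 9 - (w - 979)/(b + (½)*(5 + 31)/31) = 9 - (-979 + w)/(b + (½)*(1/31)*36) = 9 - (-979 + w)/(b + 18/31) = 9 - (-979 + w)/(18/31 + b))
U(676)/X(-865, -303) = 0/(((30511 - 31*(-303) + 279*(-865))/(18 + 31*(-865)))) = 0/(((30511 + 9393 - 241335)/(18 - 26815))) = 0/((-201431/(-26797))) = 0/((-1/26797*(-201431))) = 0/(201431/26797) = 0*(26797/201431) = 0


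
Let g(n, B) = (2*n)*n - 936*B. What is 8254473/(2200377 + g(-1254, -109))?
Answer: 2751491/1815811 ≈ 1.5153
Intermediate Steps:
g(n, B) = -936*B + 2*n² (g(n, B) = 2*n² - 936*B = -936*B + 2*n²)
8254473/(2200377 + g(-1254, -109)) = 8254473/(2200377 + (-936*(-109) + 2*(-1254)²)) = 8254473/(2200377 + (102024 + 2*1572516)) = 8254473/(2200377 + (102024 + 3145032)) = 8254473/(2200377 + 3247056) = 8254473/5447433 = 8254473*(1/5447433) = 2751491/1815811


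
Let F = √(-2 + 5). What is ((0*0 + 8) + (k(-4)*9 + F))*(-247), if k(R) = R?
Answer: 6916 - 247*√3 ≈ 6488.2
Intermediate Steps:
F = √3 ≈ 1.7320
((0*0 + 8) + (k(-4)*9 + F))*(-247) = ((0*0 + 8) + (-4*9 + √3))*(-247) = ((0 + 8) + (-36 + √3))*(-247) = (8 + (-36 + √3))*(-247) = (-28 + √3)*(-247) = 6916 - 247*√3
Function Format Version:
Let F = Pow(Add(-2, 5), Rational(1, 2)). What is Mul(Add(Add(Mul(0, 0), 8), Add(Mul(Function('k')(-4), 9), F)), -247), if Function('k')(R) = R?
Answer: Add(6916, Mul(-247, Pow(3, Rational(1, 2)))) ≈ 6488.2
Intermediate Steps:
F = Pow(3, Rational(1, 2)) ≈ 1.7320
Mul(Add(Add(Mul(0, 0), 8), Add(Mul(Function('k')(-4), 9), F)), -247) = Mul(Add(Add(Mul(0, 0), 8), Add(Mul(-4, 9), Pow(3, Rational(1, 2)))), -247) = Mul(Add(Add(0, 8), Add(-36, Pow(3, Rational(1, 2)))), -247) = Mul(Add(8, Add(-36, Pow(3, Rational(1, 2)))), -247) = Mul(Add(-28, Pow(3, Rational(1, 2))), -247) = Add(6916, Mul(-247, Pow(3, Rational(1, 2))))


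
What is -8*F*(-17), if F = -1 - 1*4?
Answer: -680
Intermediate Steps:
F = -5 (F = -1 - 4 = -5)
-8*F*(-17) = -8*(-5)*(-17) = 40*(-17) = -680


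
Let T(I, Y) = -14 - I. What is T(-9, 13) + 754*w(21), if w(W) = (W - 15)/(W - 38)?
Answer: -4609/17 ≈ -271.12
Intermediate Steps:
w(W) = (-15 + W)/(-38 + W)
T(-9, 13) + 754*w(21) = (-14 - 1*(-9)) + 754*((-15 + 21)/(-38 + 21)) = (-14 + 9) + 754*(6/(-17)) = -5 + 754*(-1/17*6) = -5 + 754*(-6/17) = -5 - 4524/17 = -4609/17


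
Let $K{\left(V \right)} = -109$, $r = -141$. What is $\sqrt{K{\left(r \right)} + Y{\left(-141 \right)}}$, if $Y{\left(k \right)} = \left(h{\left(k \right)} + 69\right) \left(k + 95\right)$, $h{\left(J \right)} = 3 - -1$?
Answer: $i \sqrt{3467} \approx 58.881 i$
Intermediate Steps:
$h{\left(J \right)} = 4$ ($h{\left(J \right)} = 3 + 1 = 4$)
$Y{\left(k \right)} = 6935 + 73 k$ ($Y{\left(k \right)} = \left(4 + 69\right) \left(k + 95\right) = 73 \left(95 + k\right) = 6935 + 73 k$)
$\sqrt{K{\left(r \right)} + Y{\left(-141 \right)}} = \sqrt{-109 + \left(6935 + 73 \left(-141\right)\right)} = \sqrt{-109 + \left(6935 - 10293\right)} = \sqrt{-109 - 3358} = \sqrt{-3467} = i \sqrt{3467}$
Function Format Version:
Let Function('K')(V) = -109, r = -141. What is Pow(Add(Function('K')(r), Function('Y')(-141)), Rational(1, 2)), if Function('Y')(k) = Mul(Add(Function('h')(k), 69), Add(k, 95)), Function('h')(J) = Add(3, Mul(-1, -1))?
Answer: Mul(I, Pow(3467, Rational(1, 2))) ≈ Mul(58.881, I)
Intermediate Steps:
Function('h')(J) = 4 (Function('h')(J) = Add(3, 1) = 4)
Function('Y')(k) = Add(6935, Mul(73, k)) (Function('Y')(k) = Mul(Add(4, 69), Add(k, 95)) = Mul(73, Add(95, k)) = Add(6935, Mul(73, k)))
Pow(Add(Function('K')(r), Function('Y')(-141)), Rational(1, 2)) = Pow(Add(-109, Add(6935, Mul(73, -141))), Rational(1, 2)) = Pow(Add(-109, Add(6935, -10293)), Rational(1, 2)) = Pow(Add(-109, -3358), Rational(1, 2)) = Pow(-3467, Rational(1, 2)) = Mul(I, Pow(3467, Rational(1, 2)))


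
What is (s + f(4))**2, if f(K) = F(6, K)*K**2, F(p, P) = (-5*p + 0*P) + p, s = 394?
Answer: 100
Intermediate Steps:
F(p, P) = -4*p (F(p, P) = (-5*p + 0) + p = -5*p + p = -4*p)
f(K) = -24*K**2 (f(K) = (-4*6)*K**2 = -24*K**2)
(s + f(4))**2 = (394 - 24*4**2)**2 = (394 - 24*16)**2 = (394 - 384)**2 = 10**2 = 100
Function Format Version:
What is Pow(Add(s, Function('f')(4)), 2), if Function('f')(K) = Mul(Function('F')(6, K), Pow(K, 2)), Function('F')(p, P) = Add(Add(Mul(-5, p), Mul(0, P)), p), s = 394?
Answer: 100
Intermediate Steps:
Function('F')(p, P) = Mul(-4, p) (Function('F')(p, P) = Add(Add(Mul(-5, p), 0), p) = Add(Mul(-5, p), p) = Mul(-4, p))
Function('f')(K) = Mul(-24, Pow(K, 2)) (Function('f')(K) = Mul(Mul(-4, 6), Pow(K, 2)) = Mul(-24, Pow(K, 2)))
Pow(Add(s, Function('f')(4)), 2) = Pow(Add(394, Mul(-24, Pow(4, 2))), 2) = Pow(Add(394, Mul(-24, 16)), 2) = Pow(Add(394, -384), 2) = Pow(10, 2) = 100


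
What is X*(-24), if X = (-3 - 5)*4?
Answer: 768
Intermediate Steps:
X = -32 (X = -8*4 = -32)
X*(-24) = -32*(-24) = 768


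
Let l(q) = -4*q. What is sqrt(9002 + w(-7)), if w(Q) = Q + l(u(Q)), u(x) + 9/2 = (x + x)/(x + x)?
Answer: 3*sqrt(1001) ≈ 94.916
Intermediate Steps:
u(x) = -7/2 (u(x) = -9/2 + (x + x)/(x + x) = -9/2 + (2*x)/((2*x)) = -9/2 + (2*x)*(1/(2*x)) = -9/2 + 1 = -7/2)
w(Q) = 14 + Q (w(Q) = Q - 4*(-7/2) = Q + 14 = 14 + Q)
sqrt(9002 + w(-7)) = sqrt(9002 + (14 - 7)) = sqrt(9002 + 7) = sqrt(9009) = 3*sqrt(1001)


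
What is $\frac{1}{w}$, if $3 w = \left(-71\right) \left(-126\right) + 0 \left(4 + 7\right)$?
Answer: $\frac{1}{2982} \approx 0.00033535$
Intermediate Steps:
$w = 2982$ ($w = \frac{\left(-71\right) \left(-126\right) + 0 \left(4 + 7\right)}{3} = \frac{8946 + 0 \cdot 11}{3} = \frac{8946 + 0}{3} = \frac{1}{3} \cdot 8946 = 2982$)
$\frac{1}{w} = \frac{1}{2982}$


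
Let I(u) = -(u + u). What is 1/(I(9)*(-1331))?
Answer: 1/23958 ≈ 4.1740e-5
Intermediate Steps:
I(u) = -2*u
1/(I(9)*(-1331)) = 1/(-2*9*(-1331)) = 1/(-18*(-1331)) = 1/23958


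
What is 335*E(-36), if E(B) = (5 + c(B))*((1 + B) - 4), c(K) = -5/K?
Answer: -805675/12 ≈ -67140.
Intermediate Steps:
E(B) = (-3 + B)*(5 - 5/B) (E(B) = (5 - 5/B)*((1 + B) - 4) = (5 - 5/B)*(-3 + B) = (-3 + B)*(5 - 5/B))
335*E(-36) = 335*(-20 + 5*(-36) + 15/(-36)) = 335*(-20 - 180 + 15*(-1/36)) = 335*(-20 - 180 - 5/12) = 335*(-2405/12) = -805675/12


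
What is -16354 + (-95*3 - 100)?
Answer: -16739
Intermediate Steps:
-16354 + (-95*3 - 100) = -16354 + (-19*15 - 100) = -16354 + (-285 - 100) = -16354 - 385 = -16739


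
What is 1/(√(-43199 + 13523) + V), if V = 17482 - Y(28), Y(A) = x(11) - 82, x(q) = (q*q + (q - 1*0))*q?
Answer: 4028/64906555 - I*√7419/129813110 ≈ 6.2058e-5 - 6.6352e-7*I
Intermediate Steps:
x(q) = q*(q + q²) (x(q) = (q² + (q + 0))*q = (q² + q)*q = (q + q²)*q = q*(q + q²))
Y(A) = 1370 (Y(A) = 11²*(1 + 11) - 82 = 121*12 - 82 = 1452 - 82 = 1370)
V = 16112 (V = 17482 - 1*1370 = 17482 - 1370 = 16112)
1/(√(-43199 + 13523) + V) = 1/(√(-43199 + 13523) + 16112) = 1/(√(-29676) + 16112) = 1/(2*I*√7419 + 16112) = 1/(16112 + 2*I*√7419)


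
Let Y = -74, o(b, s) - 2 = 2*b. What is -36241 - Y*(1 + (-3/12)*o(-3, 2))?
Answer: -36093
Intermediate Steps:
o(b, s) = 2 + 2*b
-36241 - Y*(1 + (-3/12)*o(-3, 2)) = -36241 - (-74)*(1 + (-3/12)*(2 + 2*(-3))) = -36241 - (-74)*(1 + (-3*1/12)*(2 - 6)) = -36241 - (-74)*(1 - ¼*(-4)) = -36241 - (-74)*(1 + 1) = -36241 - (-74)*2 = -36241 - 1*(-148) = -36241 + 148 = -36093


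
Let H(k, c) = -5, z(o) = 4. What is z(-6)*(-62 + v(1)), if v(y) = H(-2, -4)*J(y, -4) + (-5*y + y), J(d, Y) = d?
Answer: -284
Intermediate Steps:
v(y) = -9*y (v(y) = -5*y + (-5*y + y) = -5*y - 4*y = -9*y)
z(-6)*(-62 + v(1)) = 4*(-62 - 9*1) = 4*(-62 - 9) = 4*(-71) = -284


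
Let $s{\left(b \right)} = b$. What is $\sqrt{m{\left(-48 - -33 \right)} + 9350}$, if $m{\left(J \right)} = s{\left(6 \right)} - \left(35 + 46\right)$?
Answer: $5 \sqrt{371} \approx 96.307$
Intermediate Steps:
$m{\left(J \right)} = -75$ ($m{\left(J \right)} = 6 - \left(35 + 46\right) = 6 - 81 = -75$)
$\sqrt{m{\left(-48 - -33 \right)} + 9350} = \sqrt{-75 + 9350} = \sqrt{9275} = 5 \sqrt{371}$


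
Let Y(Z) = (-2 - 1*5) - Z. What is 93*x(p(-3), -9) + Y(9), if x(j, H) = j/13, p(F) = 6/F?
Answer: -394/13 ≈ -30.308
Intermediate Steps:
x(j, H) = j/13 (x(j, H) = j*(1/13) = j/13)
Y(Z) = -7 - Z (Y(Z) = (-2 - 5) - Z = -7 - Z)
93*x(p(-3), -9) + Y(9) = 93*((6/(-3))/13) + (-7 - 1*9) = 93*((6*(-1/3))/13) + (-7 - 9) = 93*((1/13)*(-2)) - 16 = 93*(-2/13) - 16 = -186/13 - 16 = -394/13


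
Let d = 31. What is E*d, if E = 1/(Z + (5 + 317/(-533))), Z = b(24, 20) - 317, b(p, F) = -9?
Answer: -16523/171410 ≈ -0.096395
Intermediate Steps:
Z = -326 (Z = -9 - 317 = -326)
E = -533/171410 (E = 1/(-326 + (5 + 317/(-533))) = 1/(-326 + (5 + 317*(-1/533))) = 1/(-326 + (5 - 317/533)) = 1/(-326 + 2348/533) = 1/(-171410/533) = -533/171410 ≈ -0.0031095)
E*d = -533/171410*31 = -16523/171410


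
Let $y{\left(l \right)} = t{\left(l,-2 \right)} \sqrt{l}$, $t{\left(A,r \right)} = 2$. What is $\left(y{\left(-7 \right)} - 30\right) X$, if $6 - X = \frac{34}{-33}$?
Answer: $- \frac{2320}{11} + \frac{464 i \sqrt{7}}{33} \approx -210.91 + 37.201 i$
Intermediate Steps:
$y{\left(l \right)} = 2 \sqrt{l}$
$X = \frac{232}{33}$ ($X = 6 - \frac{34}{-33} = 6 - 34 \left(- \frac{1}{33}\right) = 6 - - \frac{34}{33} = 6 + \frac{34}{33} = \frac{232}{33} \approx 7.0303$)
$\left(y{\left(-7 \right)} - 30\right) X = \left(2 \sqrt{-7} - 30\right) \frac{232}{33} = \left(2 i \sqrt{7} - 30\right) \frac{232}{33} = \left(-30 + 2 i \sqrt{7}\right) \frac{232}{33} = - \frac{2320}{11} + \frac{464 i \sqrt{7}}{33}$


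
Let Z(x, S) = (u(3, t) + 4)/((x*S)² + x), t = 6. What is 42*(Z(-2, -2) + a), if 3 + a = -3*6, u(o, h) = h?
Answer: -852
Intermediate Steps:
Z(x, S) = 10/(x + S²*x²) (Z(x, S) = (6 + 4)/((x*S)² + x) = 10/((S*x)² + x) = 10/(S²*x² + x) = 10/(x + S²*x²))
a = -21 (a = -3 - 3*6 = -3 - 18 = -21)
42*(Z(-2, -2) + a) = 42*(10/(-2*(1 - 2*(-2)²)) - 21) = 42*(10*(-½)/(1 - 2*4) - 21) = 42*(10*(-½)/(1 - 8) - 21) = 42*(10*(-½)/(-7) - 21) = 42*(10*(-½)*(-⅐) - 21) = 42*(5/7 - 21) = 42*(-142/7) = -852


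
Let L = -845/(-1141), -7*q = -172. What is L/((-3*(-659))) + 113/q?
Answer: 1784449127/387990204 ≈ 4.5992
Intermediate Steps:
q = 172/7 (q = -⅐*(-172) = 172/7 ≈ 24.571)
L = 845/1141 (L = -845*(-1/1141) = 845/1141 ≈ 0.74058)
L/((-3*(-659))) + 113/q = 845/(1141*((-3*(-659)))) + 113/(172/7) = (845/1141)/1977 + 113*(7/172) = (845/1141)*(1/1977) + 791/172 = 845/2255757 + 791/172 = 1784449127/387990204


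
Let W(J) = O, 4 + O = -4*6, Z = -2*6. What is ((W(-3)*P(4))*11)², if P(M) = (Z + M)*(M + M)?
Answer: 388562944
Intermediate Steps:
Z = -12
O = -28 (O = -4 - 4*6 = -4 - 24 = -28)
P(M) = 2*M*(-12 + M) (P(M) = (-12 + M)*(M + M) = (-12 + M)*(2*M) = 2*M*(-12 + M))
W(J) = -28
((W(-3)*P(4))*11)² = (-56*4*(-12 + 4)*11)² = (-56*4*(-8)*11)² = (-28*(-64)*11)² = (1792*11)² = 19712² = 388562944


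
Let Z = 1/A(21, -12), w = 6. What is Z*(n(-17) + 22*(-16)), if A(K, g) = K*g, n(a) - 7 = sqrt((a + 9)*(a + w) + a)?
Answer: 115/84 - sqrt(71)/252 ≈ 1.3356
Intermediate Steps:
n(a) = 7 + sqrt(a + (6 + a)*(9 + a)) (n(a) = 7 + sqrt((a + 9)*(a + 6) + a) = 7 + sqrt((9 + a)*(6 + a) + a) = 7 + sqrt((6 + a)*(9 + a) + a) = 7 + sqrt(a + (6 + a)*(9 + a)))
Z = -1/252 (Z = 1/(21*(-12)) = 1/(-252) = -1/252 ≈ -0.0039683)
Z*(n(-17) + 22*(-16)) = -((7 + sqrt(54 + (-17)**2 + 16*(-17))) + 22*(-16))/252 = -((7 + sqrt(54 + 289 - 272)) - 352)/252 = -((7 + sqrt(71)) - 352)/252 = -(-345 + sqrt(71))/252 = 115/84 - sqrt(71)/252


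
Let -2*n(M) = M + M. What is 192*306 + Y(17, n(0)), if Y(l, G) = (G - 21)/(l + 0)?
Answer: 998763/17 ≈ 58751.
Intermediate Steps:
n(M) = -M (n(M) = -(M + M)/2 = -M)
Y(l, G) = (-21 + G)/l
192*306 + Y(17, n(0)) = 192*306 + (-21 - 1*0)/17 = 58752 + (-21 + 0)/17 = 58752 + (1/17)*(-21) = 58752 - 21/17 = 998763/17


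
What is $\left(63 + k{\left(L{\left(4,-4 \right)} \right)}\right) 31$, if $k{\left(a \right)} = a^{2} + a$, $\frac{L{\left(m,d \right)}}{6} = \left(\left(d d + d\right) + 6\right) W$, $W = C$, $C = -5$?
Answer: $9024813$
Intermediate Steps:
$W = -5$
$L{\left(m,d \right)} = -180 - 30 d - 30 d^{2}$ ($L{\left(m,d \right)} = 6 \left(\left(d d + d\right) + 6\right) \left(-5\right) = 6 \left(\left(d^{2} + d\right) + 6\right) \left(-5\right) = 6 \left(\left(d + d^{2}\right) + 6\right) \left(-5\right) = 6 \left(6 + d + d^{2}\right) \left(-5\right) = 6 \left(-30 - 5 d - 5 d^{2}\right) = -180 - 30 d - 30 d^{2}$)
$k{\left(a \right)} = a + a^{2}$
$\left(63 + k{\left(L{\left(4,-4 \right)} \right)}\right) 31 = \left(63 + \left(-180 - -120 - 30 \left(-4\right)^{2}\right) \left(1 - \left(60 + 480\right)\right)\right) 31 = \left(63 + \left(-180 + 120 - 480\right) \left(1 - 540\right)\right) 31 = \left(63 - 540 \left(1 - 540\right)\right) 31 = \left(63 - -291060\right) 31 = \left(63 + 291060\right) 31 = 291123 \cdot 31 = 9024813$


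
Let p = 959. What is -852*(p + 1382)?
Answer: -1994532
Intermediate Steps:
-852*(p + 1382) = -852*(959 + 1382) = -852*2341 = -1994532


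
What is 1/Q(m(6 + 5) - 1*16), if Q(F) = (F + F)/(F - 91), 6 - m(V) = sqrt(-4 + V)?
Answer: 1003/186 - 91*sqrt(7)/186 ≈ 4.0980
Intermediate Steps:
m(V) = 6 - sqrt(-4 + V)
Q(F) = 2*F/(-91 + F) (Q(F) = (2*F)/(-91 + F) = 2*F/(-91 + F))
1/Q(m(6 + 5) - 1*16) = 1/(2*((6 - sqrt(-4 + (6 + 5))) - 1*16)/(-91 + ((6 - sqrt(-4 + (6 + 5))) - 1*16))) = 1/(2*((6 - sqrt(-4 + 11)) - 16)/(-91 + ((6 - sqrt(-4 + 11)) - 16))) = 1/(2*((6 - sqrt(7)) - 16)/(-91 + ((6 - sqrt(7)) - 16))) = 1/(2*(-10 - sqrt(7))/(-91 + (-10 - sqrt(7)))) = 1/(2*(-10 - sqrt(7))/(-101 - sqrt(7))) = (-101 - sqrt(7))/(2*(-10 - sqrt(7)))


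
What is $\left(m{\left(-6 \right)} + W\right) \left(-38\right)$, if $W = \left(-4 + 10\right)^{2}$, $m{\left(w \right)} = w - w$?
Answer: $-1368$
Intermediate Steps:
$m{\left(w \right)} = 0$
$W = 36$ ($W = 6^{2} = 36$)
$\left(m{\left(-6 \right)} + W\right) \left(-38\right) = \left(0 + 36\right) \left(-38\right) = 36 \left(-38\right) = -1368$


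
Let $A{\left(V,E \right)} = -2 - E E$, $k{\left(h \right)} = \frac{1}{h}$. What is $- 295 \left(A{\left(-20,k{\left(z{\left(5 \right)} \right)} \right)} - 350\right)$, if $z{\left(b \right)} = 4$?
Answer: $\frac{1661735}{16} \approx 1.0386 \cdot 10^{5}$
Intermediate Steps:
$A{\left(V,E \right)} = -2 - E^{2}$
$- 295 \left(A{\left(-20,k{\left(z{\left(5 \right)} \right)} \right)} - 350\right) = - 295 \left(\left(-2 - \left(\frac{1}{4}\right)^{2}\right) - 350\right) = - 295 \left(\left(-2 - \frac{1}{16}\right) - 350\right) = - 295 \left(- \frac{33}{16} - 350\right) = \left(-295\right) \left(- \frac{5633}{16}\right) = \frac{1661735}{16}$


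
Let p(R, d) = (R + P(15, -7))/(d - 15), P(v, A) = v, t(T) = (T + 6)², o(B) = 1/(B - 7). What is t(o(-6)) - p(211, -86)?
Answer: 637023/17069 ≈ 37.320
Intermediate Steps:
o(B) = 1/(-7 + B)
t(T) = (6 + T)²
p(R, d) = (15 + R)/(-15 + d) (p(R, d) = (R + 15)/(d - 15) = (15 + R)/(-15 + d))
t(o(-6)) - p(211, -86) = (6 + 1/(-7 - 6))² - (15 + 211)/(-15 - 86) = (6 + 1/(-13))² - 226/(-101) = (6 - 1/13)² - (-1)*226/101 = (77/13)² - 1*(-226/101) = 5929/169 + 226/101 = 637023/17069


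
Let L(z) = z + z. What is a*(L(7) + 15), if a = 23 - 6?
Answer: 493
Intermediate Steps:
a = 17
L(z) = 2*z
a*(L(7) + 15) = 17*(2*7 + 15) = 17*(14 + 15) = 17*29 = 493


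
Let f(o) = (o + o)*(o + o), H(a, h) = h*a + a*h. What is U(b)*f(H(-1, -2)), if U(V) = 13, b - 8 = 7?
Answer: 832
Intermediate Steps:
b = 15 (b = 8 + 7 = 15)
H(a, h) = 2*a*h (H(a, h) = a*h + a*h = 2*a*h)
f(o) = 4*o² (f(o) = (2*o)*(2*o) = 4*o²)
U(b)*f(H(-1, -2)) = 13*(4*(2*(-1)*(-2))²) = 13*(4*4²) = 13*(4*16) = 13*64 = 832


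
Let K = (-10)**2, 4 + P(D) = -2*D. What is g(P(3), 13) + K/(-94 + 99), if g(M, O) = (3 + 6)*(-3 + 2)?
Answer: 11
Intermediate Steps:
P(D) = -4 - 2*D
K = 100
g(M, O) = -9 (g(M, O) = 9*(-1) = -9)
g(P(3), 13) + K/(-94 + 99) = -9 + 100/(-94 + 99) = -9 + 100/5 = -9 + 100*(1/5) = -9 + 20 = 11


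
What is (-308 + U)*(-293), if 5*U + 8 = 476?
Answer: 314096/5 ≈ 62819.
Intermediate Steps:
U = 468/5 (U = -8/5 + (1/5)*476 = -8/5 + 476/5 = 468/5 ≈ 93.600)
(-308 + U)*(-293) = (-308 + 468/5)*(-293) = -1072/5*(-293) = 314096/5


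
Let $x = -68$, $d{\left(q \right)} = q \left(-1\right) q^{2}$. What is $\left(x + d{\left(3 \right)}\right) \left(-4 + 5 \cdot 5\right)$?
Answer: $-1995$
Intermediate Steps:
$d{\left(q \right)} = - q^{3}$ ($d{\left(q \right)} = - q q^{2} = - q^{3}$)
$\left(x + d{\left(3 \right)}\right) \left(-4 + 5 \cdot 5\right) = \left(-68 - 3^{3}\right) \left(-4 + 5 \cdot 5\right) = \left(-68 - 27\right) \left(-4 + 25\right) = \left(-68 - 27\right) 21 = \left(-95\right) 21 = -1995$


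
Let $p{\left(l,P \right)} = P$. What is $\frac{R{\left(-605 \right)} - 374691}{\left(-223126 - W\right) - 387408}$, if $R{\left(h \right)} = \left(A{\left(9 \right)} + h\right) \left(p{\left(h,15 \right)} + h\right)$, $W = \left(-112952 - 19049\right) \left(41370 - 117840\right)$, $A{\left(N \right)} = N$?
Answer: $\frac{23051}{10094727004} \approx 2.2835 \cdot 10^{-6}$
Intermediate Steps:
$W = 10094116470$ ($W = \left(-132001\right) \left(-76470\right) = 10094116470$)
$R{\left(h \right)} = \left(9 + h\right) \left(15 + h\right)$
$\frac{R{\left(-605 \right)} - 374691}{\left(-223126 - W\right) - 387408} = \frac{\left(135 + \left(-605\right)^{2} + 24 \left(-605\right)\right) - 374691}{\left(-223126 - 10094116470\right) - 387408} = \frac{\left(135 + 366025 - 14520\right) - 374691}{\left(-223126 - 10094116470\right) - 387408} = \frac{351640 - 374691}{-10094339596 - 387408} = - \frac{23051}{-10094727004} = \left(-23051\right) \left(- \frac{1}{10094727004}\right) = \frac{23051}{10094727004}$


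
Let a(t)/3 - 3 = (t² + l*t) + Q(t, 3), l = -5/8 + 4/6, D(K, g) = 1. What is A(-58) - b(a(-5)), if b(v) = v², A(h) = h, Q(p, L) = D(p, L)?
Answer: -481193/64 ≈ -7518.6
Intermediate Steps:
Q(p, L) = 1
l = 1/24 (l = -5*⅛ + 4*(⅙) = -5/8 + ⅔ = 1/24 ≈ 0.041667)
a(t) = 12 + 3*t² + t/8 (a(t) = 9 + 3*((t² + t/24) + 1) = 9 + 3*(1 + t² + t/24) = 9 + (3 + 3*t² + t/8) = 12 + 3*t² + t/8)
A(-58) - b(a(-5)) = -58 - (12 + 3*(-5)² + (⅛)*(-5))² = -58 - (12 + 3*25 - 5/8)² = -58 - (12 + 75 - 5/8)² = -58 - (691/8)² = -58 - 1*477481/64 = -58 - 477481/64 = -481193/64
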